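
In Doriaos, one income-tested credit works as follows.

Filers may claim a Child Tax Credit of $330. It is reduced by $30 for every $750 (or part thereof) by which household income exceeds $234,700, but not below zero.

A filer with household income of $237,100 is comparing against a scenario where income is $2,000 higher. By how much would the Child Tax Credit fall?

At $237,100 — income exceeds $234,700 by $2,400, which is 4 full-or-partial $750 increments; reduction = 4 × $30 = $120, leaving $210.
At $239,100 — income exceeds $234,700 by $4,400, which is 6 full-or-partial $750 increments; reduction = 6 × $30 = $180, leaving $150.
Lost: $210 − $150 = $60.

$60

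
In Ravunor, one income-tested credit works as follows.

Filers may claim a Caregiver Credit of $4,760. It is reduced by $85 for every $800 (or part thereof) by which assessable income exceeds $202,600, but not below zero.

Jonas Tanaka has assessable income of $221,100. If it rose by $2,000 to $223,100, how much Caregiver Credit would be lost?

At $221,100 — income exceeds $202,600 by $18,500, which is 24 full-or-partial $800 increments; reduction = 24 × $85 = $2,040, leaving $2,720.
At $223,100 — income exceeds $202,600 by $20,500, which is 26 full-or-partial $800 increments; reduction = 26 × $85 = $2,210, leaving $2,550.
Lost: $2,720 − $2,550 = $170.

$170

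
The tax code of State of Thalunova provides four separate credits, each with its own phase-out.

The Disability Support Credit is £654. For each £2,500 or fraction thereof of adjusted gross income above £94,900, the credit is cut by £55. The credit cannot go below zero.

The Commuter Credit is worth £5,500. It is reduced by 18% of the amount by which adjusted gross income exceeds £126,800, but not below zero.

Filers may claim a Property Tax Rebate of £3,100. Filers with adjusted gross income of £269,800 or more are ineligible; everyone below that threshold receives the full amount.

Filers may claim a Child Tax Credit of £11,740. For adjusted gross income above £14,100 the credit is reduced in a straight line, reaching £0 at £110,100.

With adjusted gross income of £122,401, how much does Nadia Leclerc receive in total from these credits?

Disability Support Credit: income exceeds £94,900 by £27,501 → 12 increments × £55 = £660 ≥ base, so the credit is £0.
Commuter Credit: £122,401 is at or below the £126,800 threshold, so the full £5,500 applies.
Property Tax Rebate: £122,401 is below the £269,800 cutoff, so the full £3,100 applies.
Child Tax Credit: £122,401 is at or above £110,100, so the credit is £0.
Total: £0 + £5,500 + £3,100 + £0 = £8,600.

£8,600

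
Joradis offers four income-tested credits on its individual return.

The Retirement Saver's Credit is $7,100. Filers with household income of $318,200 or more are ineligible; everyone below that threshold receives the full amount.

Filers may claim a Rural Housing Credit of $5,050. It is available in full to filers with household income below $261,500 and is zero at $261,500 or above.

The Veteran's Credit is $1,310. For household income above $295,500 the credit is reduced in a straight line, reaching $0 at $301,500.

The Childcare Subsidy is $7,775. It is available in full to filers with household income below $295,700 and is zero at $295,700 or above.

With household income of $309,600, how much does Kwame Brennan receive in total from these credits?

$7,100

Retirement Saver's Credit: $309,600 is below the $318,200 cutoff, so the full $7,100 applies.
Rural Housing Credit: $309,600 meets or exceeds the $261,500 cutoff, so the credit is $0.
Veteran's Credit: $309,600 is at or above $301,500, so the credit is $0.
Childcare Subsidy: $309,600 meets or exceeds the $295,700 cutoff, so the credit is $0.
Total: $7,100 + $0 + $0 + $0 = $7,100.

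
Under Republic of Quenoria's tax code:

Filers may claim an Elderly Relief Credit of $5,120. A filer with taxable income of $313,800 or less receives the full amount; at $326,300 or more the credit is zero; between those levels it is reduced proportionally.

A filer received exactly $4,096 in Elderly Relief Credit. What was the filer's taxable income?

$4,096 is 4,096/5,120 of the full $5,120, so 1,024/5,120 of the $12,500 range has been used: income = $313,800 + $12,500 × 1,024/5,120 = $316,300.

$316,300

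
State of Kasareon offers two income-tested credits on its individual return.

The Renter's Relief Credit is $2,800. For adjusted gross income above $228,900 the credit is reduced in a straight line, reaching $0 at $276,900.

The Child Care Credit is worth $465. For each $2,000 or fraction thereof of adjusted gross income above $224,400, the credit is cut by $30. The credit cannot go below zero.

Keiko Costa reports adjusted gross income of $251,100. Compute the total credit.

$1,550

Renter's Relief Credit: $251,100 is $22,200 into a $48,000 phase-out range, leaving 25,800/48,000 of the credit: $2,800 × 25,800/48,000 = $1,505.
Child Care Credit: income exceeds $224,400 by $26,700, which is 14 full-or-partial $2,000 increments; reduction = 14 × $30 = $420, leaving $45.
Total: $1,505 + $45 = $1,550.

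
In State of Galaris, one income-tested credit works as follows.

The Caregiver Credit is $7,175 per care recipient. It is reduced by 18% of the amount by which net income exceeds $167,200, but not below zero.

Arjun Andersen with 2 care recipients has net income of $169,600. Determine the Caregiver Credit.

$13,918

Caregiver Credit: base = 2 × $7,175 = $14,350. 18% of the $2,400 excess over $167,200 is $432; credit = $14,350 − $432 = $13,918.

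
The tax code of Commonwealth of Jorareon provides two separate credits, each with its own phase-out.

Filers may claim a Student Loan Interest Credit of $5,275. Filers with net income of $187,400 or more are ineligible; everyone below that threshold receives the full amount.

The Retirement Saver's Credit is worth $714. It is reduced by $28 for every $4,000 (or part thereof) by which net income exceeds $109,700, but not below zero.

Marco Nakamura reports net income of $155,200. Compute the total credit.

$5,653

Student Loan Interest Credit: $155,200 is below the $187,400 cutoff, so the full $5,275 applies.
Retirement Saver's Credit: income exceeds $109,700 by $45,500, which is 12 full-or-partial $4,000 increments; reduction = 12 × $28 = $336, leaving $378.
Total: $5,275 + $378 = $5,653.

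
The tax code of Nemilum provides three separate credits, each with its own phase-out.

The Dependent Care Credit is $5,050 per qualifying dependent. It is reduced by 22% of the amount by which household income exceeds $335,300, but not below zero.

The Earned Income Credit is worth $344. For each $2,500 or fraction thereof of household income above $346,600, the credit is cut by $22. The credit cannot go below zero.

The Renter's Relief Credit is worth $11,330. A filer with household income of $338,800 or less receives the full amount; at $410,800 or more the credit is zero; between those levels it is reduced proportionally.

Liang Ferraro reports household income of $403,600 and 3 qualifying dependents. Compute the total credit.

$1,257

Dependent Care Credit: base = 3 × $5,050 = $15,150. 22% of the $68,300 excess over $335,300 is $15,026; credit = $15,150 − $15,026 = $124.
Earned Income Credit: income exceeds $346,600 by $57,000 → 23 increments × $22 = $506 ≥ base, so the credit is $0.
Renter's Relief Credit: $403,600 is $64,800 into a $72,000 phase-out range, leaving 7,200/72,000 of the credit: $11,330 × 7,200/72,000 = $1,133.
Total: $124 + $0 + $1,133 = $1,257.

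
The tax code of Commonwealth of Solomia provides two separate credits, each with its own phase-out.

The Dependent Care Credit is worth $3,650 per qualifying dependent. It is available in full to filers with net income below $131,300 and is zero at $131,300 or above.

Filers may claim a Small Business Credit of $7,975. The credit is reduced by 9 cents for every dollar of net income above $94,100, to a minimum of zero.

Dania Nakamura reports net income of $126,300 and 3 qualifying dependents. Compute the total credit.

$16,027

Dependent Care Credit: base = 3 × $3,650 = $10,950. $126,300 is below the $131,300 cutoff, so the full $10,950 applies.
Small Business Credit: 9% of the $32,200 excess over $94,100 is $2,898; credit = $7,975 − $2,898 = $5,077.
Total: $10,950 + $5,077 = $16,027.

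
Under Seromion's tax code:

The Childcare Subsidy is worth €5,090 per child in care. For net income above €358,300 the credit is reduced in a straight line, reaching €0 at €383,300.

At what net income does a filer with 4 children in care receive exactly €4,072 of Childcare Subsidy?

€378,300

Full credit = 4 × €5,090 = €20,360.
€4,072 is 4,072/20,360 of the full €20,360, so 16,288/20,360 of the €25,000 range has been used: income = €358,300 + €25,000 × 16,288/20,360 = €378,300.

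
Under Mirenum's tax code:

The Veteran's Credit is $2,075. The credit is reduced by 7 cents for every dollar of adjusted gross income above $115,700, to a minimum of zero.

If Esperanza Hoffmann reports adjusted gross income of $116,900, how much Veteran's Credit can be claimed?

Veteran's Credit: 7% of the $1,200 excess over $115,700 is $84; credit = $2,075 − $84 = $1,991.

$1,991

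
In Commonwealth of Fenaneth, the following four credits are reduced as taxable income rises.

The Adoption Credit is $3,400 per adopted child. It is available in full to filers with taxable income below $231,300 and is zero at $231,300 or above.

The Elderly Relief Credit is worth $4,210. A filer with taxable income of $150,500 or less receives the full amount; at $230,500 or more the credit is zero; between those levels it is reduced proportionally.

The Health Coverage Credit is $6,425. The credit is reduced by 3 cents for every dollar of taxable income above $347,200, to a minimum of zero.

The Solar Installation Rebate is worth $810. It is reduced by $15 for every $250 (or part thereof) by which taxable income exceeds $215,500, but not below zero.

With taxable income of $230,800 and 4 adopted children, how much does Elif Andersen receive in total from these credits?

$20,025

Adoption Credit: base = 4 × $3,400 = $13,600. $230,800 is below the $231,300 cutoff, so the full $13,600 applies.
Elderly Relief Credit: $230,800 is at or above $230,500, so the credit is $0.
Health Coverage Credit: $230,800 is at or below the $347,200 threshold, so the full $6,425 applies.
Solar Installation Rebate: income exceeds $215,500 by $15,300 → 62 increments × $15 = $930 ≥ base, so the credit is $0.
Total: $13,600 + $0 + $6,425 + $0 = $20,025.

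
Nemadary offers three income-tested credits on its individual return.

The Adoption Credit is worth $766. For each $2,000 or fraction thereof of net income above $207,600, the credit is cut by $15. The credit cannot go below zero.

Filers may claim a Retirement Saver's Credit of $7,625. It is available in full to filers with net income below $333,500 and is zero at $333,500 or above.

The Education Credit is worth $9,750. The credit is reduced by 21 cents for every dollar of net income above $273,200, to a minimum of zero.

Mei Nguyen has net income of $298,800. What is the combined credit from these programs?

$12,075

Adoption Credit: income exceeds $207,600 by $91,200, which is 46 full-or-partial $2,000 increments; reduction = 46 × $15 = $690, leaving $76.
Retirement Saver's Credit: $298,800 is below the $333,500 cutoff, so the full $7,625 applies.
Education Credit: 21% of the $25,600 excess over $273,200 is $5,376; credit = $9,750 − $5,376 = $4,374.
Total: $76 + $7,625 + $4,374 = $12,075.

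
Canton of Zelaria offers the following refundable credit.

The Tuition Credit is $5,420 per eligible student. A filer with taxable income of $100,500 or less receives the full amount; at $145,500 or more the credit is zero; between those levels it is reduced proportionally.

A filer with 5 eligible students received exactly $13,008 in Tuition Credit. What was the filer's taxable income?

Full credit = 5 × $5,420 = $27,100.
$13,008 is 13,008/27,100 of the full $27,100, so 14,092/27,100 of the $45,000 range has been used: income = $100,500 + $45,000 × 14,092/27,100 = $123,900.

$123,900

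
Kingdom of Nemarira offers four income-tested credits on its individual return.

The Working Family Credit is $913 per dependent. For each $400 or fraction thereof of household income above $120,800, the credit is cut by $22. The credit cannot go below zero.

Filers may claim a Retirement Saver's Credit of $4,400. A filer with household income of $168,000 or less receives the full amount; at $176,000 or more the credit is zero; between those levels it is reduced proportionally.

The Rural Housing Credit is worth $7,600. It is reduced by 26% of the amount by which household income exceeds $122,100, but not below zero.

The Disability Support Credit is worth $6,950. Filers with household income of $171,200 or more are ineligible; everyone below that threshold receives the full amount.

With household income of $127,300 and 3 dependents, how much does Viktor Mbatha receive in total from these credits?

$19,963

Working Family Credit: base = 3 × $913 = $2,739. income exceeds $120,800 by $6,500, which is 17 full-or-partial $400 increments; reduction = 17 × $22 = $374, leaving $2,365.
Retirement Saver's Credit: $127,300 is at or below the $168,000 threshold, so the full $4,400 applies.
Rural Housing Credit: 26% of the $5,200 excess over $122,100 is $1,352; credit = $7,600 − $1,352 = $6,248.
Disability Support Credit: $127,300 is below the $171,200 cutoff, so the full $6,950 applies.
Total: $2,365 + $4,400 + $6,248 + $6,950 = $19,963.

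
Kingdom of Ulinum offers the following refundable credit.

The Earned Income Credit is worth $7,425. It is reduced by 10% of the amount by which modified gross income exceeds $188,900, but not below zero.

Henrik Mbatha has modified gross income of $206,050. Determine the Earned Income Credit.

Earned Income Credit: 10% of the $17,150 excess over $188,900 is $1,715; credit = $7,425 − $1,715 = $5,710.

$5,710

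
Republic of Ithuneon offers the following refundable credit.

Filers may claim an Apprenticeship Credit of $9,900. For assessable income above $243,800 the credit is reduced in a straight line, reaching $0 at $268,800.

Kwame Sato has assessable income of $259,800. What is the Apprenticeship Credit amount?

$3,564

Apprenticeship Credit: $259,800 is $16,000 into a $25,000 phase-out range, leaving 9,000/25,000 of the credit: $9,900 × 9,000/25,000 = $3,564.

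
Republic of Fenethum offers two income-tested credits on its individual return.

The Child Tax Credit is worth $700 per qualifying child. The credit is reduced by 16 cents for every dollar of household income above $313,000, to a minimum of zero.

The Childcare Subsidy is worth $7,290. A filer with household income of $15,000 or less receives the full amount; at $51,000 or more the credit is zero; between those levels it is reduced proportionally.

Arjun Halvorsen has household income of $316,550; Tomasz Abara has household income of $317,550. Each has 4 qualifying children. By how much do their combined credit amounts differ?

Arjun ($316,550): Child Tax Credit: base = 4 × $700 = $2,800. 16% of the $3,550 excess over $313,000 is $568; credit = $2,800 − $568 = $2,232. Childcare Subsidy: $316,550 is at or above $51,000, so the credit is $0. total $2,232 + $0 = $2,232
Tomasz ($317,550): Child Tax Credit: base = 4 × $700 = $2,800. 16% of the $4,550 excess over $313,000 is $728; credit = $2,800 − $728 = $2,072. Childcare Subsidy: $317,550 is at or above $51,000, so the credit is $0. total $2,072 + $0 = $2,072
Difference: |$2,232 − $2,072| = $160.

$160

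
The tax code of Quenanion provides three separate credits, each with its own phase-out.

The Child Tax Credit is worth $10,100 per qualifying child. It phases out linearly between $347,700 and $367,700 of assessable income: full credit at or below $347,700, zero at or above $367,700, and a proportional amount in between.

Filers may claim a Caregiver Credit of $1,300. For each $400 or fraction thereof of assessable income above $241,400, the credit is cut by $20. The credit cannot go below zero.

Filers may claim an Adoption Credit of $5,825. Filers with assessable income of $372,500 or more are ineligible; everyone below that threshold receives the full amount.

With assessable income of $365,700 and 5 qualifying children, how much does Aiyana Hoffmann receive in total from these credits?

$10,875

Child Tax Credit: base = 5 × $10,100 = $50,500. $365,700 is $18,000 into a $20,000 phase-out range, leaving 2,000/20,000 of the credit: $50,500 × 2,000/20,000 = $5,050.
Caregiver Credit: income exceeds $241,400 by $124,300 → 311 increments × $20 = $6,220 ≥ base, so the credit is $0.
Adoption Credit: $365,700 is below the $372,500 cutoff, so the full $5,825 applies.
Total: $5,050 + $0 + $5,825 = $10,875.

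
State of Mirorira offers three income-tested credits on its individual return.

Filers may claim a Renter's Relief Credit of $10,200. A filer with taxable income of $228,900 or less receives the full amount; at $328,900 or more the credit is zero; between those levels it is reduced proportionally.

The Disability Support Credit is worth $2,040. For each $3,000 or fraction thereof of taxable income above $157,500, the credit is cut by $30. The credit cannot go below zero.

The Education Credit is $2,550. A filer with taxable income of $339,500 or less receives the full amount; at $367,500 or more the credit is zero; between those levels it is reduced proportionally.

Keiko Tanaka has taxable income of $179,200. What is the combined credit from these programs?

Renter's Relief Credit: $179,200 is at or below the $228,900 threshold, so the full $10,200 applies.
Disability Support Credit: income exceeds $157,500 by $21,700, which is 8 full-or-partial $3,000 increments; reduction = 8 × $30 = $240, leaving $1,800.
Education Credit: $179,200 is at or below the $339,500 threshold, so the full $2,550 applies.
Total: $10,200 + $1,800 + $2,550 = $14,550.

$14,550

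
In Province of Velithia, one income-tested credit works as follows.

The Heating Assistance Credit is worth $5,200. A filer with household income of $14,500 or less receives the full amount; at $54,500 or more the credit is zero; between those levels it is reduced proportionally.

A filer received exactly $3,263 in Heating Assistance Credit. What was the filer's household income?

$29,400

$3,263 is 3,263/5,200 of the full $5,200, so 1,937/5,200 of the $40,000 range has been used: income = $14,500 + $40,000 × 1,937/5,200 = $29,400.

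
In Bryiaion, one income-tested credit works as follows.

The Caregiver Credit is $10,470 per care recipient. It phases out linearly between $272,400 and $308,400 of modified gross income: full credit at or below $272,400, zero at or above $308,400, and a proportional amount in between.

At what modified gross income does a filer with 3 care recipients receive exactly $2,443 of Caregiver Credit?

$305,600

Full credit = 3 × $10,470 = $31,410.
$2,443 is 2,443/31,410 of the full $31,410, so 28,967/31,410 of the $36,000 range has been used: income = $272,400 + $36,000 × 28,967/31,410 = $305,600.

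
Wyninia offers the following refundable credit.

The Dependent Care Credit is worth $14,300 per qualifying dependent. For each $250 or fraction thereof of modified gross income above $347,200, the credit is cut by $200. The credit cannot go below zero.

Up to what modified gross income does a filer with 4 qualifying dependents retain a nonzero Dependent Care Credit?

Full credit = 4 × $14,300 = $57,200.
After 285 increments the reduction is 285 × $200 = $57,000, leaving $200; one more increment wipes it out. Increment 285 ends at excess 285 × $250 = $71,250, so the highest qualifying income is $347,200 + $71,250 = $418,450.

$418,450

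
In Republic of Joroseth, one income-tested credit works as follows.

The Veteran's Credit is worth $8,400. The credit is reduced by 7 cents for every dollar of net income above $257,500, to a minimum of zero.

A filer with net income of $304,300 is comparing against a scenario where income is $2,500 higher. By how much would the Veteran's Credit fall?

At $304,300 — 7% of the $46,800 excess over $257,500 is $3,276; credit = $8,400 − $3,276 = $5,124.
At $306,800 — 7% of the $49,300 excess over $257,500 is $3,451; credit = $8,400 − $3,451 = $4,949.
Lost: $5,124 − $4,949 = $175.

$175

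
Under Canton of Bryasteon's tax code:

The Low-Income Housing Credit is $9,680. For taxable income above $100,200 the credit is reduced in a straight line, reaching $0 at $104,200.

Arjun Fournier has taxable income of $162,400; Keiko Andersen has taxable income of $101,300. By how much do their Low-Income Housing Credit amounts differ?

$7,018

Arjun ($162,400): Low-Income Housing Credit: $162,400 is at or above $104,200, so the credit is $0.
Keiko ($101,300): Low-Income Housing Credit: $101,300 is $1,100 into a $4,000 phase-out range, leaving 2,900/4,000 of the credit: $9,680 × 2,900/4,000 = $7,018.
Difference: |$0 − $7,018| = $7,018.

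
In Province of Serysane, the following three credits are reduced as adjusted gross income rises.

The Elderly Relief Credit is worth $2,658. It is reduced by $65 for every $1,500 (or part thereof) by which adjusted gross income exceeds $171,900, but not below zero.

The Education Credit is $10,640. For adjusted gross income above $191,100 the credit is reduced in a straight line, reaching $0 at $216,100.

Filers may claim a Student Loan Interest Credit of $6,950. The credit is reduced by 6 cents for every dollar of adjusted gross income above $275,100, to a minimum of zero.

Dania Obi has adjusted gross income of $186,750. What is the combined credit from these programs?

Elderly Relief Credit: income exceeds $171,900 by $14,850, which is 10 full-or-partial $1,500 increments; reduction = 10 × $65 = $650, leaving $2,008.
Education Credit: $186,750 is at or below the $191,100 threshold, so the full $10,640 applies.
Student Loan Interest Credit: $186,750 is at or below the $275,100 threshold, so the full $6,950 applies.
Total: $2,008 + $10,640 + $6,950 = $19,598.

$19,598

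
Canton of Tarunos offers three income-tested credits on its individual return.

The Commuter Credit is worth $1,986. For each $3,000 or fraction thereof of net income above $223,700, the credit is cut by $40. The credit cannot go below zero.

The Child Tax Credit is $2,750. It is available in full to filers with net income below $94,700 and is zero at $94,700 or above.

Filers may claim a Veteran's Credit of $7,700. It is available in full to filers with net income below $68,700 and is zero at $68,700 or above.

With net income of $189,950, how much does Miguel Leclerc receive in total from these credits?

Commuter Credit: $189,950 is at or below the $223,700 threshold, so the full $1,986 applies.
Child Tax Credit: $189,950 meets or exceeds the $94,700 cutoff, so the credit is $0.
Veteran's Credit: $189,950 meets or exceeds the $68,700 cutoff, so the credit is $0.
Total: $1,986 + $0 + $0 = $1,986.

$1,986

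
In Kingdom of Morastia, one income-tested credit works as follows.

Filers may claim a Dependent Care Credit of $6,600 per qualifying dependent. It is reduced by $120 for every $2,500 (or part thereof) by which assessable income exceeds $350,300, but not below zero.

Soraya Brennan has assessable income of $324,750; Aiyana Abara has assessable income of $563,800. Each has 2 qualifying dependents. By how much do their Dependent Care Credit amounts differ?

Soraya ($324,750): Dependent Care Credit: base = 2 × $6,600 = $13,200. $324,750 is at or below the $350,300 threshold, so the full $13,200 applies.
Aiyana ($563,800): Dependent Care Credit: base = 2 × $6,600 = $13,200. income exceeds $350,300 by $213,500, which is 86 full-or-partial $2,500 increments; reduction = 86 × $120 = $10,320, leaving $2,880.
Difference: |$13,200 − $2,880| = $10,320.

$10,320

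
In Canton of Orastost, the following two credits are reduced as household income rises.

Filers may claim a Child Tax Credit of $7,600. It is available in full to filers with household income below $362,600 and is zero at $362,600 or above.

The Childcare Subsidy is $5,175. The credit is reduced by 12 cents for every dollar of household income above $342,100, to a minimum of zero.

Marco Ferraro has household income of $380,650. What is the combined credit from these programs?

$549

Child Tax Credit: $380,650 meets or exceeds the $362,600 cutoff, so the credit is $0.
Childcare Subsidy: 12% of the $38,550 excess over $342,100 is $4,626; credit = $5,175 − $4,626 = $549.
Total: $0 + $549 = $549.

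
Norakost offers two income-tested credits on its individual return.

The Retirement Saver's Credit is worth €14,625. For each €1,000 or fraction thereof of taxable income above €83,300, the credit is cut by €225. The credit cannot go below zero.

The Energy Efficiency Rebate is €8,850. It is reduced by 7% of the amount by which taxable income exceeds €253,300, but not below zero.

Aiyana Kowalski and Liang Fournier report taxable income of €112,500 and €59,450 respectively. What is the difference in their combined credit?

€6,750

Aiyana (€112,500): Retirement Saver's Credit: income exceeds €83,300 by €29,200, which is 30 full-or-partial €1,000 increments; reduction = 30 × €225 = €6,750, leaving €7,875. Energy Efficiency Rebate: €112,500 is at or below the €253,300 threshold, so the full €8,850 applies. total €7,875 + €8,850 = €16,725
Liang (€59,450): Retirement Saver's Credit: €59,450 is at or below the €83,300 threshold, so the full €14,625 applies. Energy Efficiency Rebate: €59,450 is at or below the €253,300 threshold, so the full €8,850 applies. total €14,625 + €8,850 = €23,475
Difference: |€16,725 − €23,475| = €6,750.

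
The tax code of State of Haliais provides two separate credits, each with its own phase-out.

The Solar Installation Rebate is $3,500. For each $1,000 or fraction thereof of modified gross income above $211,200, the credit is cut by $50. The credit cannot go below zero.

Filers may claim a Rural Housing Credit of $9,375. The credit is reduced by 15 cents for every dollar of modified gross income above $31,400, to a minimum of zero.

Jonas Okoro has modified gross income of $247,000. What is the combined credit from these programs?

$1,700

Solar Installation Rebate: income exceeds $211,200 by $35,800, which is 36 full-or-partial $1,000 increments; reduction = 36 × $50 = $1,800, leaving $1,700.
Rural Housing Credit: 15% of the $215,600 excess over $31,400 is $32,340 ≥ base, so the credit is $0.
Total: $1,700 + $0 = $1,700.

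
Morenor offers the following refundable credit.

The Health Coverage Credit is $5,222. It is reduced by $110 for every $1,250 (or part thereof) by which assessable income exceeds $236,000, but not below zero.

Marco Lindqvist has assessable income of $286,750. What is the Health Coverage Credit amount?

$712

Health Coverage Credit: income exceeds $236,000 by $50,750, which is 41 full-or-partial $1,250 increments; reduction = 41 × $110 = $4,510, leaving $712.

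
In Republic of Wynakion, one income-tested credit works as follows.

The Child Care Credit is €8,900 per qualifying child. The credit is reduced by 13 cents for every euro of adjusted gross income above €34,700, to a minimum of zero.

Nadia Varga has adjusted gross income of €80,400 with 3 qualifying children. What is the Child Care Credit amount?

Child Care Credit: base = 3 × €8,900 = €26,700. 13% of the €45,700 excess over €34,700 is €5,941; credit = €26,700 − €5,941 = €20,759.

€20,759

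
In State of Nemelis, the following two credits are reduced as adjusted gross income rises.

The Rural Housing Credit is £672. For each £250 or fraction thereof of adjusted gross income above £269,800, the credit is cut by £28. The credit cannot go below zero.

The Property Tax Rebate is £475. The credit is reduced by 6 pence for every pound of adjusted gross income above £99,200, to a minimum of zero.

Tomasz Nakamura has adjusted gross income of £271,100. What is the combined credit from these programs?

£504

Rural Housing Credit: income exceeds £269,800 by £1,300, which is 6 full-or-partial £250 increments; reduction = 6 × £28 = £168, leaving £504.
Property Tax Rebate: 6% of the £171,900 excess over £99,200 is £10,314 ≥ base, so the credit is £0.
Total: £504 + £0 = £504.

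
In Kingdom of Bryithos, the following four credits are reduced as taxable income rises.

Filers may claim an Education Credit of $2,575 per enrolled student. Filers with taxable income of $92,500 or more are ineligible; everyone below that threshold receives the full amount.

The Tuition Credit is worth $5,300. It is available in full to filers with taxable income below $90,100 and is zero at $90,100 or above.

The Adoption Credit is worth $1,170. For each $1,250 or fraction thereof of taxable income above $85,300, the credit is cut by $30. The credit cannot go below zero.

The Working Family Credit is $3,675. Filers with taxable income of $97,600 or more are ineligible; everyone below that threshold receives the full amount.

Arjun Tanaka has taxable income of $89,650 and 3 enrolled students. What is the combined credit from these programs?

$17,750

Education Credit: base = 3 × $2,575 = $7,725. $89,650 is below the $92,500 cutoff, so the full $7,725 applies.
Tuition Credit: $89,650 is below the $90,100 cutoff, so the full $5,300 applies.
Adoption Credit: income exceeds $85,300 by $4,350, which is 4 full-or-partial $1,250 increments; reduction = 4 × $30 = $120, leaving $1,050.
Working Family Credit: $89,650 is below the $97,600 cutoff, so the full $3,675 applies.
Total: $7,725 + $5,300 + $1,050 + $3,675 = $17,750.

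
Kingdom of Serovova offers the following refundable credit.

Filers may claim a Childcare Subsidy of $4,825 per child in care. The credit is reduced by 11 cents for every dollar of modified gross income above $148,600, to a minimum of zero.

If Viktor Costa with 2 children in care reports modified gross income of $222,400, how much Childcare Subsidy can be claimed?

Childcare Subsidy: base = 2 × $4,825 = $9,650. 11% of the $73,800 excess over $148,600 is $8,118; credit = $9,650 − $8,118 = $1,532.

$1,532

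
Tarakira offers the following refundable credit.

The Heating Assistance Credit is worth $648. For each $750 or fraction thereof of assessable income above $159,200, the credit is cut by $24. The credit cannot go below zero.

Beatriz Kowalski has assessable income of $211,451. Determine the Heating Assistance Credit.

Heating Assistance Credit: income exceeds $159,200 by $52,251 → 70 increments × $24 = $1,680 ≥ base, so the credit is $0.

$0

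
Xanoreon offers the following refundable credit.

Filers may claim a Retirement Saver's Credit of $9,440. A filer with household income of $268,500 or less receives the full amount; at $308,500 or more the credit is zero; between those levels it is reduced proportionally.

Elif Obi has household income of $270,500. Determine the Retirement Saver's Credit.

$8,968

Retirement Saver's Credit: $270,500 is $2,000 into a $40,000 phase-out range, leaving 38,000/40,000 of the credit: $9,440 × 38,000/40,000 = $8,968.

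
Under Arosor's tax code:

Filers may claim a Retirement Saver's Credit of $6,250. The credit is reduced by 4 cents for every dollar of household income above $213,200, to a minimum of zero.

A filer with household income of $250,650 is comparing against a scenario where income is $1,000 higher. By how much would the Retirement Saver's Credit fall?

$40

At $250,650 — 4% of the $37,450 excess over $213,200 is $1,498; credit = $6,250 − $1,498 = $4,752.
At $251,650 — 4% of the $38,450 excess over $213,200 is $1,538; credit = $6,250 − $1,538 = $4,712.
Lost: $4,752 − $4,712 = $40.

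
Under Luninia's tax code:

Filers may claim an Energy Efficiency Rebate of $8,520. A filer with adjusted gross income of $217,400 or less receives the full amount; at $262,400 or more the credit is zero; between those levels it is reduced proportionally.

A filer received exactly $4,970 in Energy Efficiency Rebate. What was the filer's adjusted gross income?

$236,150

$4,970 is 4,970/8,520 of the full $8,520, so 3,550/8,520 of the $45,000 range has been used: income = $217,400 + $45,000 × 3,550/8,520 = $236,150.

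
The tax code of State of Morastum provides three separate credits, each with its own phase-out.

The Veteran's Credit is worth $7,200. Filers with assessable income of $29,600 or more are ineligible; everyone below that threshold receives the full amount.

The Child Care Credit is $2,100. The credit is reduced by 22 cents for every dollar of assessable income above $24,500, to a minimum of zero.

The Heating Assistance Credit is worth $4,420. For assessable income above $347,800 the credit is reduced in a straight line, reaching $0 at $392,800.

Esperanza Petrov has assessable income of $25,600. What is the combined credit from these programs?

Veteran's Credit: $25,600 is below the $29,600 cutoff, so the full $7,200 applies.
Child Care Credit: 22% of the $1,100 excess over $24,500 is $242; credit = $2,100 − $242 = $1,858.
Heating Assistance Credit: $25,600 is at or below the $347,800 threshold, so the full $4,420 applies.
Total: $7,200 + $1,858 + $4,420 = $13,478.

$13,478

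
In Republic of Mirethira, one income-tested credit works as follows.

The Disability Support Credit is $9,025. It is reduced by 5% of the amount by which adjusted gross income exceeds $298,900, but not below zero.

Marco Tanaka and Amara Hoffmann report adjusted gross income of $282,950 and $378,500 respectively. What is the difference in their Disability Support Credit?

Marco ($282,950): Disability Support Credit: $282,950 is at or below the $298,900 threshold, so the full $9,025 applies.
Amara ($378,500): Disability Support Credit: 5% of the $79,600 excess over $298,900 is $3,980; credit = $9,025 − $3,980 = $5,045.
Difference: |$9,025 − $5,045| = $3,980.

$3,980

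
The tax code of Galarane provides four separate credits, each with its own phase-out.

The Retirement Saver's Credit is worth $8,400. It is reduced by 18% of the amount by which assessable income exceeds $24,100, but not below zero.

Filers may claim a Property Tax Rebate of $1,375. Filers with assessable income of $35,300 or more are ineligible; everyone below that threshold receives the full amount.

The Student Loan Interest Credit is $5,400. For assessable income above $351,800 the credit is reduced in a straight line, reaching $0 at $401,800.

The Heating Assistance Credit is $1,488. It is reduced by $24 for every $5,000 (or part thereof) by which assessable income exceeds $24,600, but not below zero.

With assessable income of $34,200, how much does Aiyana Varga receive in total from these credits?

Retirement Saver's Credit: 18% of the $10,100 excess over $24,100 is $1,818; credit = $8,400 − $1,818 = $6,582.
Property Tax Rebate: $34,200 is below the $35,300 cutoff, so the full $1,375 applies.
Student Loan Interest Credit: $34,200 is at or below the $351,800 threshold, so the full $5,400 applies.
Heating Assistance Credit: income exceeds $24,600 by $9,600, which is 2 full-or-partial $5,000 increments; reduction = 2 × $24 = $48, leaving $1,440.
Total: $6,582 + $1,375 + $5,400 + $1,440 = $14,797.

$14,797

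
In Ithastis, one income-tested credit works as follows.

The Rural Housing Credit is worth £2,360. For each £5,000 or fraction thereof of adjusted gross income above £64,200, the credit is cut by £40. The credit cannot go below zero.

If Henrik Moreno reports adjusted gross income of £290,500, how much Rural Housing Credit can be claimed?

£520

Rural Housing Credit: income exceeds £64,200 by £226,300, which is 46 full-or-partial £5,000 increments; reduction = 46 × £40 = £1,840, leaving £520.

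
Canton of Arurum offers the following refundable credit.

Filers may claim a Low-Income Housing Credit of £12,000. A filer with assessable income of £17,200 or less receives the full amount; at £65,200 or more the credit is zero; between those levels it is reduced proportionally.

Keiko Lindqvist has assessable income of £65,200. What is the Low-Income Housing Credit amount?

Low-Income Housing Credit: £65,200 is at or above £65,200, so the credit is £0.

£0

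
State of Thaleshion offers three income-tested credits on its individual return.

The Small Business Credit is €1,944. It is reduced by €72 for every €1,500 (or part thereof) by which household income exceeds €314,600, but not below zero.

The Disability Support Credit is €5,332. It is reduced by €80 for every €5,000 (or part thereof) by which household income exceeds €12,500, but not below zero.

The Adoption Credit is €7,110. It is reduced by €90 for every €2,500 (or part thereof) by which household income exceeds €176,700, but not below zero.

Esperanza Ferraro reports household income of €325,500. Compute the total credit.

€3,370

Small Business Credit: income exceeds €314,600 by €10,900, which is 8 full-or-partial €1,500 increments; reduction = 8 × €72 = €576, leaving €1,368.
Disability Support Credit: income exceeds €12,500 by €313,000, which is 63 full-or-partial €5,000 increments; reduction = 63 × €80 = €5,040, leaving €292.
Adoption Credit: income exceeds €176,700 by €148,800, which is 60 full-or-partial €2,500 increments; reduction = 60 × €90 = €5,400, leaving €1,710.
Total: €1,368 + €292 + €1,710 = €3,370.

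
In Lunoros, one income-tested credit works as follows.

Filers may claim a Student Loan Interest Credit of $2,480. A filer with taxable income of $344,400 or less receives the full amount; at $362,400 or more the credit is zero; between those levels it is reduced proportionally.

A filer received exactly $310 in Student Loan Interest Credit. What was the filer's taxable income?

$360,150

$310 is 310/2,480 of the full $2,480, so 2,170/2,480 of the $18,000 range has been used: income = $344,400 + $18,000 × 2,170/2,480 = $360,150.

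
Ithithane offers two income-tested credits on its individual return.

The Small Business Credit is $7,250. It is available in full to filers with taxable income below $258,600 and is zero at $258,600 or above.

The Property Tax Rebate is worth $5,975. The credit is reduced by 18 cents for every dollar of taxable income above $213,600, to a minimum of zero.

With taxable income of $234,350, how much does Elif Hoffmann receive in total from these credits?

$9,490

Small Business Credit: $234,350 is below the $258,600 cutoff, so the full $7,250 applies.
Property Tax Rebate: 18% of the $20,750 excess over $213,600 is $3,735; credit = $5,975 − $3,735 = $2,240.
Total: $7,250 + $2,240 = $9,490.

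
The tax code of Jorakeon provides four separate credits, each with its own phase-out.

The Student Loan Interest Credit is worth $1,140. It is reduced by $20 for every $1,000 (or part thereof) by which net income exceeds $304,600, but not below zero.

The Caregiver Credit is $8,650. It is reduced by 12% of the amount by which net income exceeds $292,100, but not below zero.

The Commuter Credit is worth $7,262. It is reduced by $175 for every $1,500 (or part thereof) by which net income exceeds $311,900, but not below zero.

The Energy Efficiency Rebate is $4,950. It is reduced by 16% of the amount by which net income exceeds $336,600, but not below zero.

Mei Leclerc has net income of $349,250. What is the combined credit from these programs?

$7,845

Student Loan Interest Credit: income exceeds $304,600 by $44,650, which is 45 full-or-partial $1,000 increments; reduction = 45 × $20 = $900, leaving $240.
Caregiver Credit: 12% of the $57,150 excess over $292,100 is $6,858; credit = $8,650 − $6,858 = $1,792.
Commuter Credit: income exceeds $311,900 by $37,350, which is 25 full-or-partial $1,500 increments; reduction = 25 × $175 = $4,375, leaving $2,887.
Energy Efficiency Rebate: 16% of the $12,650 excess over $336,600 is $2,024; credit = $4,950 − $2,024 = $2,926.
Total: $240 + $1,792 + $2,887 + $2,926 = $7,845.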